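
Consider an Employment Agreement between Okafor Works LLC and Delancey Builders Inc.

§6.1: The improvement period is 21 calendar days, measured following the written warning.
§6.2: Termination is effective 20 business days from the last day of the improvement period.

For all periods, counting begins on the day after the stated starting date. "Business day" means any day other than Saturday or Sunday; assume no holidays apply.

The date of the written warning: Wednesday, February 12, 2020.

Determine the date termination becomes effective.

April 1, 2020

The last day of the improvement period: 21 calendar days after February 12, 2020 is March 4, 2020.
The date termination becomes effective: 20 business days after Wednesday, March 4, 2020, skipping weekends — Mar 5, Mar 6, Mar 9, Mar 10, …, Mar 30, Mar 31, Apr 1 — lands on Wednesday, April 1, 2020.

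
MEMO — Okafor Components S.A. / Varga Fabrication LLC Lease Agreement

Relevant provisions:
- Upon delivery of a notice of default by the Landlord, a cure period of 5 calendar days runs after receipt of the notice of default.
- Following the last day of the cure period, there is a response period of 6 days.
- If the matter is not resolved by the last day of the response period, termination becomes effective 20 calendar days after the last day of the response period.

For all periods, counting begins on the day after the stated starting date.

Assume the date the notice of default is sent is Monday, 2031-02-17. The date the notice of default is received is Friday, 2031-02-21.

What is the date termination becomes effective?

Adding 5 calendar days to 2031-02-21 gives 2031-02-26, which is the last day of the cure period.
The last day of the response period: 6 calendar days after 2031-02-26 is 2031-03-04.
The date termination becomes effective: 20 calendar days after 2031-03-04 is 2031-03-24.

2031-03-24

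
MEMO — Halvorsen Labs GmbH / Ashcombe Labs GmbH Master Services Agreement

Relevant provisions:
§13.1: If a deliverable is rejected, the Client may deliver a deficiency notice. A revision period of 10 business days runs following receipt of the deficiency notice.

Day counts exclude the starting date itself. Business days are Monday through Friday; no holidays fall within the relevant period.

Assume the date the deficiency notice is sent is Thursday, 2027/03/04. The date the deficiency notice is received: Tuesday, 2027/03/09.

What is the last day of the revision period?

2027/03/23

The last day of the revision period: 10 business days after Tuesday, 2027/03/09, skipping weekends — Mar 10, Mar 11, Mar 12, Mar 15, Mar 16, Mar 17, Mar 18, Mar 19, Mar 22, Mar 23 — lands on Tuesday, 2027/03/23.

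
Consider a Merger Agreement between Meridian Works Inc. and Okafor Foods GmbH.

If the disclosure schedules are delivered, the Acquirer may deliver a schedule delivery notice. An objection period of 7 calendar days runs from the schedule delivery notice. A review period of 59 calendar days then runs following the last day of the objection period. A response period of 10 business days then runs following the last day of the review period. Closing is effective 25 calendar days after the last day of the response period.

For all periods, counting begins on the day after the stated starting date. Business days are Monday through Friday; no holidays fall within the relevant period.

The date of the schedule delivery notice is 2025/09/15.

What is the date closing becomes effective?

2025/12/29

Adding 7 calendar days to 2025/09/15 gives 2025/09/22, which is the last day of the objection period.
The last day of the review period: 59 calendar days after 2025/09/22 is 2025/11/20.
The last day of the response period: counting 10 business days from Thursday, 2025/11/20 (Nov 21, Nov 24, Nov 25, Nov 26, Nov 27, Nov 28, Dec 1, Dec 2, Dec 3, Dec 4, skipping weekends) reaches Thursday, 2025/12/04.
The date closing becomes effective: 25 calendar days after 2025/12/04 is 2025/12/29.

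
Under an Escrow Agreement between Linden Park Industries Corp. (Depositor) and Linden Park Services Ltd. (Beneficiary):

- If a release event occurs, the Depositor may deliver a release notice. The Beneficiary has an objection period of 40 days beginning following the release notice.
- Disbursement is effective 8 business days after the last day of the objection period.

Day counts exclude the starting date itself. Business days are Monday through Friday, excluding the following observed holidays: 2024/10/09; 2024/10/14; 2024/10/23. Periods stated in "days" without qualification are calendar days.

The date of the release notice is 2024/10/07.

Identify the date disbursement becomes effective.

2024/11/27

The last day of the objection period: 40 calendar days after 2024/10/07 is 2024/11/16.
The date disbursement becomes effective: counting 8 business days from Saturday, 2024/11/16 (Nov 18, Nov 19, Nov 20, Nov 21, Nov 22, Nov 25, Nov 26, Nov 27, skipping weekends) reaches Wednesday, 2024/11/27.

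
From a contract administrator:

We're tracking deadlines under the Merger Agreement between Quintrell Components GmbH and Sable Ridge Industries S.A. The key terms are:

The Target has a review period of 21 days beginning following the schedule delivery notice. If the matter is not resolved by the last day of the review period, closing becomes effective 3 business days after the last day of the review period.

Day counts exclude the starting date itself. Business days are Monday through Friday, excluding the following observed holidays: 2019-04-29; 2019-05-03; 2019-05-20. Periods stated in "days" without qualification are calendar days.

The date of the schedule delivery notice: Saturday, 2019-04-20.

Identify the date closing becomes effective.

The last day of the review period: 21 calendar days after 2019-04-20 is 2019-05-11.
The date closing becomes effective: counting 3 business days from Saturday, 2019-05-11 (May 13, May 14, May 15, skipping weekends) reaches Wednesday, 2019-05-15.

2019-05-15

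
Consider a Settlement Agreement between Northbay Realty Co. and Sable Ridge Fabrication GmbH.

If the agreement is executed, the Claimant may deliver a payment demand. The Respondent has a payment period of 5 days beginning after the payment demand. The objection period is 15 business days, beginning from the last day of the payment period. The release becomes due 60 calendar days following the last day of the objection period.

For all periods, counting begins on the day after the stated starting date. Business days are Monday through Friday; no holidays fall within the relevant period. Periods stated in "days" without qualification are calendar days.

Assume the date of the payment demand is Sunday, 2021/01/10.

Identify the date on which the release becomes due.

The last day of the payment period: 5 calendar days after 2021/01/10 is 2021/01/15.
From Friday, 2021/01/15, 15 business days (Jan 18, Jan 19, Jan 20, Jan 21, …, Feb 3, Feb 4, Feb 5, skipping weekends) brings us to Friday, 2021/02/05, which is the last day of the objection period.
The date on which the release becomes due: 60 calendar days after 2021/02/05 is 2021/04/06.

2021/04/06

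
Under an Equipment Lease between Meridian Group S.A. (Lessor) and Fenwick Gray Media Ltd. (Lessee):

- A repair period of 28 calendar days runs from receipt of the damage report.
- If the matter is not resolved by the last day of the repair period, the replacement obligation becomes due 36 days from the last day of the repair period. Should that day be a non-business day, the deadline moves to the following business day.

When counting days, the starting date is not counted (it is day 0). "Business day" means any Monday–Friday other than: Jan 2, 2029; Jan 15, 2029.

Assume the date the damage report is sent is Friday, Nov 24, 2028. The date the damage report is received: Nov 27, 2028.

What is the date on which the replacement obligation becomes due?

The last day of the repair period: Nov 27, 2028 + 28 days = Dec 25, 2028.
Adding 36 calendar days to Dec 25, 2028 gives Jan 30, 2029, which is the date on which the replacement obligation becomes due. Jan 30, 2029 is a Tuesday and is not a listed holiday, so no roll-forward applies.

Jan 30, 2029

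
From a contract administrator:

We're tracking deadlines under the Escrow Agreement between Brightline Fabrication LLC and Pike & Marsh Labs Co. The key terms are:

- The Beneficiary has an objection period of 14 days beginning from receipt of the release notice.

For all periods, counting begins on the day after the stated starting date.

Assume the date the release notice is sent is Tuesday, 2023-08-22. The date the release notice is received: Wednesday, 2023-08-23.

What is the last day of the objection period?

2023-09-06

The last day of the objection period: 14 calendar days after 2023-08-23 is 2023-09-06.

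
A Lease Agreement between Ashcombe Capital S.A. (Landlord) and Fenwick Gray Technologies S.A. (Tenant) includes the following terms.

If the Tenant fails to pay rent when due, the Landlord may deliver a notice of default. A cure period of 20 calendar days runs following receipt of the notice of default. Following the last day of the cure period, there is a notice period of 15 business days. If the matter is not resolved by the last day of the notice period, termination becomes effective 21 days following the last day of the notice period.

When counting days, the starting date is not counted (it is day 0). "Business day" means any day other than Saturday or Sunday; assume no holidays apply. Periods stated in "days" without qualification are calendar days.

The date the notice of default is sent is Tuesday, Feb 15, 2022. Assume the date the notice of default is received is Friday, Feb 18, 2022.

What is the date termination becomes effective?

The last day of the cure period: Feb 18, 2022 + 20 days = Mar 10, 2022.
The last day of the notice period: counting 15 business days from Thursday, Mar 10, 2022 (Mar 11, Mar 14, Mar 15, Mar 16, …, Mar 29, Mar 30, Mar 31, skipping weekends) reaches Thursday, Mar 31, 2022.
Adding 21 calendar days to Mar 31, 2022 gives Apr 21, 2022, which is the date termination becomes effective.

Apr 21, 2022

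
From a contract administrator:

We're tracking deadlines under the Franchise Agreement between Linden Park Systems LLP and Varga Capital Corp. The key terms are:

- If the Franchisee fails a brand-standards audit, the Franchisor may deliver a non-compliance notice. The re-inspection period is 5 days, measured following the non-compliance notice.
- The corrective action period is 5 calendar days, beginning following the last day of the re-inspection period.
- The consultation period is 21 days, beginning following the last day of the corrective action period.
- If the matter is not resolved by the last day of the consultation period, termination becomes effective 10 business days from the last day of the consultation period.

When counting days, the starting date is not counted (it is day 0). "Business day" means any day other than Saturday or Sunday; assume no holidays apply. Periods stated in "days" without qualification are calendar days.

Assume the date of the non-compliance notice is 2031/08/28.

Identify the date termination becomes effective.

The last day of the re-inspection period: 2031/08/28 + 5 days = 2031/09/02.
Adding 5 calendar days to 2031/09/02 gives 2031/09/07, which is the last day of the corrective action period.
The last day of the consultation period: 2031/09/07 + 21 days = 2031/09/28.
The date termination becomes effective: counting 10 business days from Sunday, 2031/09/28 (Sep 29, Sep 30, Oct 1, Oct 2, Oct 3, Oct 6, Oct 7, Oct 8, Oct 9, Oct 10, skipping weekends) reaches Friday, 2031/10/10.

2031/10/10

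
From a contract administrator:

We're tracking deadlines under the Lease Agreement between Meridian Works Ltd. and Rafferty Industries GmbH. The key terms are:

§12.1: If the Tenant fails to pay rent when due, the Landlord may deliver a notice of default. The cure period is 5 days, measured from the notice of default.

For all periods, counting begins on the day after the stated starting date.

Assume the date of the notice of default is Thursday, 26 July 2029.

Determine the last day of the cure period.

31 July 2029

Adding 5 calendar days to 26 July 2029 gives 31 July 2029, which is the last day of the cure period.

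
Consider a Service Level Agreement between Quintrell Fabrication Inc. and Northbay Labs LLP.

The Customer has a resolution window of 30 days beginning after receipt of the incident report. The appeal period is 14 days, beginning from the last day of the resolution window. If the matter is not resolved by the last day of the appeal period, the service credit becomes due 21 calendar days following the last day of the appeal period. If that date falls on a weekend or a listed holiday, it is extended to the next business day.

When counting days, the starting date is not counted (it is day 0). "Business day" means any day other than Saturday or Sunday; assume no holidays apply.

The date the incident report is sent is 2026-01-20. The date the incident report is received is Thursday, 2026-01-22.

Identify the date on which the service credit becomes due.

The last day of the resolution window: 30 calendar days after 2026-01-22 is 2026-02-21.
Adding 14 calendar days to 2026-02-21 gives 2026-03-07, which is the last day of the appeal period.
The date on which the service credit becomes due: 2026-03-07 + 21 days = 2026-03-28. That falls on a Saturday, so it rolls to the next business day, Monday, 2026-03-30.

2026-03-30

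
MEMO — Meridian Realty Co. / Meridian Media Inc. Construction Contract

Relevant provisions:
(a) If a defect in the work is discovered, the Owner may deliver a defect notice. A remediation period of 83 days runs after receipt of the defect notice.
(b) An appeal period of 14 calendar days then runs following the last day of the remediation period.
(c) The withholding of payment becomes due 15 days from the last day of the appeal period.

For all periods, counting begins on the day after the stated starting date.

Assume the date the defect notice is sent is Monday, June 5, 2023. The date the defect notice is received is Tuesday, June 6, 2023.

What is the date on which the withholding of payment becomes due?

September 26, 2023

The last day of the remediation period: 83 calendar days after June 6, 2023 is August 28, 2023.
The last day of the appeal period: 14 calendar days after August 28, 2023 is September 11, 2023.
The date on which the withholding of payment becomes due: 15 calendar days after September 11, 2023 is September 26, 2023.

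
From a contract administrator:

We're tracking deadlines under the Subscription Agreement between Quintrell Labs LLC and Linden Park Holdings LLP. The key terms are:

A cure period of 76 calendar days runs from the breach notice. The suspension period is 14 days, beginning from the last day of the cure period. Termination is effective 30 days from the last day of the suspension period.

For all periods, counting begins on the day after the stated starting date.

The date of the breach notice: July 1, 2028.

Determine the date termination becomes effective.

October 29, 2028

Adding 76 calendar days to July 1, 2028 gives September 15, 2028, which is the last day of the cure period.
The last day of the suspension period: September 15, 2028 + 14 days = September 29, 2028.
Adding 30 calendar days to September 29, 2028 gives October 29, 2028, which is the date termination becomes effective.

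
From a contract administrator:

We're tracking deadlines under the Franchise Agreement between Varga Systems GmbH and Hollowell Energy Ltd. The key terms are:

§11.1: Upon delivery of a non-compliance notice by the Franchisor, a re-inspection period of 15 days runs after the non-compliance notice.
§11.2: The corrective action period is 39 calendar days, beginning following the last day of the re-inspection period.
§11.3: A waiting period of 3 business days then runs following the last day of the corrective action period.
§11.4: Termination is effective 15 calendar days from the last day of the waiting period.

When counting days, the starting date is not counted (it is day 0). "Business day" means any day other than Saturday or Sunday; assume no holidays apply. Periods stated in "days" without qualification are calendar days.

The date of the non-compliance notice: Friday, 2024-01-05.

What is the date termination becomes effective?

2024-03-19

Adding 15 calendar days to 2024-01-05 gives 2024-01-20, which is the last day of the re-inspection period.
The last day of the corrective action period: 2024-01-20 + 39 days = 2024-02-28.
The last day of the waiting period: counting 3 business days from Wednesday, 2024-02-28 (Feb 29, Mar 1, Mar 4, skipping weekends) reaches Monday, 2024-03-04.
Adding 15 calendar days to 2024-03-04 gives 2024-03-19, which is the date termination becomes effective.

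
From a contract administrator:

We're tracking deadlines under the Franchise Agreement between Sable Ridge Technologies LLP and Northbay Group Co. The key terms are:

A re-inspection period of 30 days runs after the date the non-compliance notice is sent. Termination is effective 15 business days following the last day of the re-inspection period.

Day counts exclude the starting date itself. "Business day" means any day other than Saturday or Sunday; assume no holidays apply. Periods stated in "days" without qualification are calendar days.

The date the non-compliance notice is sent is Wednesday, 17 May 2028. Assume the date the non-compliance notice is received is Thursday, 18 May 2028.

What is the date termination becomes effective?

7 July 2028

The last day of the re-inspection period: 30 calendar days after 17 May 2028 is 16 June 2028.
From Friday, 16 June 2028, 15 business days (Jun 19, Jun 20, Jun 21, Jun 22, …, Jul 5, Jul 6, Jul 7, skipping weekends) brings us to Friday, 7 July 2028, which is the date termination becomes effective.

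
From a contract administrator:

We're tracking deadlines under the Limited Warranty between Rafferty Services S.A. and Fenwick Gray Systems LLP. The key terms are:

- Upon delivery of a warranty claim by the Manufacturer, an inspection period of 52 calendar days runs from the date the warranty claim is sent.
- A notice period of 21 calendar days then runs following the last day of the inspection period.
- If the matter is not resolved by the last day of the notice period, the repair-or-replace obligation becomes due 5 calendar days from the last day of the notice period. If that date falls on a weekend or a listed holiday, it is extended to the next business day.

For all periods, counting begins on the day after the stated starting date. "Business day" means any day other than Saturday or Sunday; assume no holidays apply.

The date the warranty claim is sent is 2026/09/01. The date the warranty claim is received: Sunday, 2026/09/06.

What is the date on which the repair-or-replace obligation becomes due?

The last day of the inspection period: 52 calendar days after 2026/09/01 is 2026/10/23.
The last day of the notice period: 2026/10/23 + 21 days = 2026/11/13.
The date on which the repair-or-replace obligation becomes due: 5 calendar days after 2026/11/13 is 2026/11/18. 2026/11/18 is a Wednesday, so no roll-forward applies.

2026/11/18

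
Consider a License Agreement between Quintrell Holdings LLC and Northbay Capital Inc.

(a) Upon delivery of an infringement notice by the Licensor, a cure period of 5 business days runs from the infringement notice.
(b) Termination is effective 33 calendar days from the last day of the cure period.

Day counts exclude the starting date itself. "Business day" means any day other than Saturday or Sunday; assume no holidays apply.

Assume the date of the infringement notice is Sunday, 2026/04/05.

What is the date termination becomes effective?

2026/05/13

From Sunday, 2026/04/05, 5 business days (Apr 6, Apr 7, Apr 8, Apr 9, Apr 10, skipping weekends) brings us to Friday, 2026/04/10, which is the last day of the cure period.
The date termination becomes effective: 33 calendar days after 2026/04/10 is 2026/05/13.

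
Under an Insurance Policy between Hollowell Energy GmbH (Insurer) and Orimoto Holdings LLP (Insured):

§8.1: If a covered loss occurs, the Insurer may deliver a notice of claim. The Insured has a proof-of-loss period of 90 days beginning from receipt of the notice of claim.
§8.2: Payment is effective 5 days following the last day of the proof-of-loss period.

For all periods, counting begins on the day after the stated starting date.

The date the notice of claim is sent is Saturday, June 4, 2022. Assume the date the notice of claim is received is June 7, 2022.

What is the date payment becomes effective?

September 10, 2022

The last day of the proof-of-loss period: June 7, 2022 + 90 days = September 5, 2022.
The date payment becomes effective: September 5, 2022 + 5 days = September 10, 2022.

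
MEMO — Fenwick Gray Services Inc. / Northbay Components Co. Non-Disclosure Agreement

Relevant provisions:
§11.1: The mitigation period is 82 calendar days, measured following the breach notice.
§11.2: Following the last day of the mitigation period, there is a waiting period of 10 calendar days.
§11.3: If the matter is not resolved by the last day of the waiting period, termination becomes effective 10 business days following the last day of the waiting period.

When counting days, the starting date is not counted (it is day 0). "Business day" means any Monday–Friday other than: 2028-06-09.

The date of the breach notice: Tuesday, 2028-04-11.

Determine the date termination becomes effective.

The last day of the mitigation period: 82 calendar days after 2028-04-11 is 2028-07-02.
The last day of the waiting period: 10 calendar days after 2028-07-02 is 2028-07-12.
The date termination becomes effective: 10 business days after Wednesday, 2028-07-12, skipping weekends — Jul 13, Jul 14, Jul 17, Jul 18, Jul 19, Jul 20, Jul 21, Jul 24, Jul 25, Jul 26 — lands on Wednesday, 2028-07-26.

2028-07-26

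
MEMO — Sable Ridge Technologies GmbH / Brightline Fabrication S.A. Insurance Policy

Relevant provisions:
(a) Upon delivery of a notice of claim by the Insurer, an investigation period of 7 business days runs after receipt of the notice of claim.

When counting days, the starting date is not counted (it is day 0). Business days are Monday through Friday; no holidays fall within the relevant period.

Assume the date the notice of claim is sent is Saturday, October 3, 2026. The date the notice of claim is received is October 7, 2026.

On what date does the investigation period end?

October 16, 2026

The last day of the investigation period: 7 business days after Wednesday, October 7, 2026, skipping weekends — Oct 8, Oct 9, Oct 12, Oct 13, Oct 14, Oct 15, Oct 16 — lands on Friday, October 16, 2026.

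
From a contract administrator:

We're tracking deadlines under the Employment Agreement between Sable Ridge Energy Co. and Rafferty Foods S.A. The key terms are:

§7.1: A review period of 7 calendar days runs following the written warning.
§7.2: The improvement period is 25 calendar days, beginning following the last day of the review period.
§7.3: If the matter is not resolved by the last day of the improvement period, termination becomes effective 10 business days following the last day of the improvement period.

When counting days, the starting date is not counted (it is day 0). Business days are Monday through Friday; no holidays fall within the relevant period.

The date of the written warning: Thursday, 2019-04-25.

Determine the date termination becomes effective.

2019-06-10

The last day of the review period: 7 calendar days after 2019-04-25 is 2019-05-02.
The last day of the improvement period: 25 calendar days after 2019-05-02 is 2019-05-27.
The date termination becomes effective: counting 10 business days from Monday, 2019-05-27 (May 28, May 29, May 30, May 31, Jun 3, Jun 4, Jun 5, Jun 6, Jun 7, Jun 10, skipping weekends) reaches Monday, 2019-06-10.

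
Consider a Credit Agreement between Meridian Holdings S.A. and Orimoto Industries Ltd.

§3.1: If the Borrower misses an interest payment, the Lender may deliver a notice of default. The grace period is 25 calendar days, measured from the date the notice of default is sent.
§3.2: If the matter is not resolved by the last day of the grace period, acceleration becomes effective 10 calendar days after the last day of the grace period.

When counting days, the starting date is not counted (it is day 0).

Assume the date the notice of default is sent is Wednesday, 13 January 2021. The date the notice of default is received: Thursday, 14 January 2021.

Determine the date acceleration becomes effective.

17 February 2021

Adding 25 calendar days to 13 January 2021 gives 7 February 2021, which is the last day of the grace period.
The date acceleration becomes effective: 10 calendar days after 7 February 2021 is 17 February 2021.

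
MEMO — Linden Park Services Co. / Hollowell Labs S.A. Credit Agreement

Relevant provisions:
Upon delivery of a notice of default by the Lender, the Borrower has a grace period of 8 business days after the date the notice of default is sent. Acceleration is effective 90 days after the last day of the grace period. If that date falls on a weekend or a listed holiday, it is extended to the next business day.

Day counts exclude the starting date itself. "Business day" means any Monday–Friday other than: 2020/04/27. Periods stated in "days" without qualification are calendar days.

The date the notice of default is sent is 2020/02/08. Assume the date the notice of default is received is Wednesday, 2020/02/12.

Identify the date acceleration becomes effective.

From Saturday, 2020/02/08, 8 business days (Feb 10, Feb 11, Feb 12, Feb 13, Feb 14, Feb 17, Feb 18, Feb 19, skipping weekends) brings us to Wednesday, 2020/02/19, which is the last day of the grace period.
The date acceleration becomes effective: 90 calendar days after 2020/02/19 is 2020/05/19. 2020/05/19 is a Tuesday and is not a listed holiday, so no roll-forward applies.

2020/05/19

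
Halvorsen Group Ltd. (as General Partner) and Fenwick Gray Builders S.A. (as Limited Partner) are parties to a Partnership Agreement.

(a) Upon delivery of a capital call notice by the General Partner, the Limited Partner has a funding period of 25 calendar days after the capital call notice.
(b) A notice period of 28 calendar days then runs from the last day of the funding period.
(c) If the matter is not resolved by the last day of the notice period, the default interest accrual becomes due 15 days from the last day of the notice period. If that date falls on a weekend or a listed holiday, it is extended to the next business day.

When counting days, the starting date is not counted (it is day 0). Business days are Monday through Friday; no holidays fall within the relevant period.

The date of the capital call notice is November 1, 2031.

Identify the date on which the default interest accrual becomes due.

Adding 25 calendar days to November 1, 2031 gives November 26, 2031, which is the last day of the funding period.
The last day of the notice period: 28 calendar days after November 26, 2031 is December 24, 2031.
The date on which the default interest accrual becomes due: 15 calendar days after December 24, 2031 is January 8, 2032. January 8, 2032 is a Thursday, so no roll-forward applies.

January 8, 2032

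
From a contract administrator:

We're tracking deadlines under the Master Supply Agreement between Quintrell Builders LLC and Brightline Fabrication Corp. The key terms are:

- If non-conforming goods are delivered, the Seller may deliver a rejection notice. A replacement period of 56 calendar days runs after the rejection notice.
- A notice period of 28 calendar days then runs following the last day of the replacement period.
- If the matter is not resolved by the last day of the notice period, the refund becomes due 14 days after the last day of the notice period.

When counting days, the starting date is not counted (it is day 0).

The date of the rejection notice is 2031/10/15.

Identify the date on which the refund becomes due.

2032/01/21

The last day of the replacement period: 56 calendar days after 2031/10/15 is 2031/12/10.
The last day of the notice period: 2031/12/10 + 28 days = 2032/01/07.
Adding 14 calendar days to 2032/01/07 gives 2032/01/21, which is the date on which the refund becomes due.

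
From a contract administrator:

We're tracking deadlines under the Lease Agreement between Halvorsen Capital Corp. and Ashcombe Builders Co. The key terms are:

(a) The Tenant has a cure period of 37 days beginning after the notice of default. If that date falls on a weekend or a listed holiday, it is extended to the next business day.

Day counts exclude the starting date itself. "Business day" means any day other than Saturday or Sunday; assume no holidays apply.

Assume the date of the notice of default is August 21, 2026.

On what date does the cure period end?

The last day of the cure period: August 21, 2026 + 37 days = September 27, 2026. That falls on a Sunday, so it rolls to the next business day, Monday, September 28, 2026.

September 28, 2026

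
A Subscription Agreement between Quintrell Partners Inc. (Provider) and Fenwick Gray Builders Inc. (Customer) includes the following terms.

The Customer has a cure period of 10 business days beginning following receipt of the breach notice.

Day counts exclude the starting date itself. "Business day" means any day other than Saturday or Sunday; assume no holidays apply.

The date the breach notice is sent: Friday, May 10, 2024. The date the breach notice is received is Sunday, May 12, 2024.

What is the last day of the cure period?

From Sunday, May 12, 2024, 10 business days (May 13, May 14, May 15, May 16, May 17, May 20, May 21, May 22, May 23, May 24, skipping weekends) brings us to Friday, May 24, 2024, which is the last day of the cure period.

May 24, 2024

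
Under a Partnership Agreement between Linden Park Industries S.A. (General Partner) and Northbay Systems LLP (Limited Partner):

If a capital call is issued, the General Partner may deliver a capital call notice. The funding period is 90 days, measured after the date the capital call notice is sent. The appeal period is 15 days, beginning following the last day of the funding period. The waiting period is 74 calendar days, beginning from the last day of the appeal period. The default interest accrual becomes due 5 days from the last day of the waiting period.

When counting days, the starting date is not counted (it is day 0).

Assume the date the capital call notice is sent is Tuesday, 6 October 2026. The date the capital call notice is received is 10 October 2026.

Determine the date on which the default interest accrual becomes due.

8 April 2027

Adding 90 calendar days to 6 October 2026 gives 4 January 2027, which is the last day of the funding period.
The last day of the appeal period: 15 calendar days after 4 January 2027 is 19 January 2027.
The last day of the waiting period: 19 January 2027 + 74 days = 3 April 2027.
Adding 5 calendar days to 3 April 2027 gives 8 April 2027, which is the date on which the default interest accrual becomes due.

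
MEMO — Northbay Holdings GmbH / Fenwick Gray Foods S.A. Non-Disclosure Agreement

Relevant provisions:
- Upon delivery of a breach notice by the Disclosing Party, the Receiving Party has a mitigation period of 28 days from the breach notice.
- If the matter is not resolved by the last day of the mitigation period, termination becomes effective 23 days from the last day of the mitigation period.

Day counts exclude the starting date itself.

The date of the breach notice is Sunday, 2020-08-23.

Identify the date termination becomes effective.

Adding 28 calendar days to 2020-08-23 gives 2020-09-20, which is the last day of the mitigation period.
The date termination becomes effective: 23 calendar days after 2020-09-20 is 2020-10-13.

2020-10-13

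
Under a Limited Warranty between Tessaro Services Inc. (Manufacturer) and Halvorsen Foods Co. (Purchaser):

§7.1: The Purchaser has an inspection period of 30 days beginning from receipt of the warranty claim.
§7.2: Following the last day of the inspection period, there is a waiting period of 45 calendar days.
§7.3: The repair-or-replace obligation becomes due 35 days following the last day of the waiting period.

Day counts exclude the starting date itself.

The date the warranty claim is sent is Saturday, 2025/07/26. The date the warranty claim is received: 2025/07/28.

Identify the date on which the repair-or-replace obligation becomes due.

2025/11/15

The last day of the inspection period: 30 calendar days after 2025/07/28 is 2025/08/27.
The last day of the waiting period: 45 calendar days after 2025/08/27 is 2025/10/11.
Adding 35 calendar days to 2025/10/11 gives 2025/11/15, which is the date on which the repair-or-replace obligation becomes due.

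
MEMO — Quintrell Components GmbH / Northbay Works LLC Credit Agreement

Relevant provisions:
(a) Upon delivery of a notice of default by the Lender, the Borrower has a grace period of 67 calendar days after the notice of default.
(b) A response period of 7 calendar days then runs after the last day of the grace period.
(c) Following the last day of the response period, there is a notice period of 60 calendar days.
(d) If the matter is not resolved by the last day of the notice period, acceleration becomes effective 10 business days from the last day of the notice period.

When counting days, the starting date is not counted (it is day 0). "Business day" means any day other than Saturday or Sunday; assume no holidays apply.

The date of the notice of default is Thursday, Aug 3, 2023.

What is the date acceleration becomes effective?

Dec 29, 2023

Adding 67 calendar days to Aug 3, 2023 gives Oct 9, 2023, which is the last day of the grace period.
The last day of the response period: 7 calendar days after Oct 9, 2023 is Oct 16, 2023.
Adding 60 calendar days to Oct 16, 2023 gives Dec 15, 2023, which is the last day of the notice period.
The date acceleration becomes effective: 10 business days after Friday, Dec 15, 2023, skipping weekends — Dec 18, Dec 19, Dec 20, Dec 21, Dec 22, Dec 25, Dec 26, Dec 27, Dec 28, Dec 29 — lands on Friday, Dec 29, 2023.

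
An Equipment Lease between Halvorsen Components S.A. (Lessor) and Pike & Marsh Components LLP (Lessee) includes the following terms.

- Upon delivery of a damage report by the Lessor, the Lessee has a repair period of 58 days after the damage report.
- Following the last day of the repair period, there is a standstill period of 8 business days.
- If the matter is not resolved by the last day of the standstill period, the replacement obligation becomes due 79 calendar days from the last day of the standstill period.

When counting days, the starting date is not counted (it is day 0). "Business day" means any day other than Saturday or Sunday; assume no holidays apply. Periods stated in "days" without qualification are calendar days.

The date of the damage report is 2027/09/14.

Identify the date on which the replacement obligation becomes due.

2028/02/10

The last day of the repair period: 58 calendar days after 2027/09/14 is 2027/11/11.
The last day of the standstill period: counting 8 business days from Thursday, 2027/11/11 (Nov 12, Nov 15, Nov 16, Nov 17, Nov 18, Nov 19, Nov 22, Nov 23, skipping weekends) reaches Tuesday, 2027/11/23.
The date on which the replacement obligation becomes due: 2027/11/23 + 79 days = 2028/02/10.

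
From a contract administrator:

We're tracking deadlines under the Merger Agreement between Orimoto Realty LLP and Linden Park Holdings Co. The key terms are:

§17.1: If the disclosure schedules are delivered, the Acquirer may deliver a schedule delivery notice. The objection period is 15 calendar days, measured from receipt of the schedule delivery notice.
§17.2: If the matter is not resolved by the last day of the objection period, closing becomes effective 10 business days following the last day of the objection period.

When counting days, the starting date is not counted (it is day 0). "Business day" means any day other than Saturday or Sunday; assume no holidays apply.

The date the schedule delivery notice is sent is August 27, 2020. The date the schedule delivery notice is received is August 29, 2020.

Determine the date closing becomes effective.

The last day of the objection period: 15 calendar days after August 29, 2020 is September 13, 2020.
From Sunday, September 13, 2020, 10 business days (Sep 14, Sep 15, Sep 16, Sep 17, Sep 18, Sep 21, Sep 22, Sep 23, Sep 24, Sep 25, skipping weekends) brings us to Friday, September 25, 2020, which is the date closing becomes effective.

September 25, 2020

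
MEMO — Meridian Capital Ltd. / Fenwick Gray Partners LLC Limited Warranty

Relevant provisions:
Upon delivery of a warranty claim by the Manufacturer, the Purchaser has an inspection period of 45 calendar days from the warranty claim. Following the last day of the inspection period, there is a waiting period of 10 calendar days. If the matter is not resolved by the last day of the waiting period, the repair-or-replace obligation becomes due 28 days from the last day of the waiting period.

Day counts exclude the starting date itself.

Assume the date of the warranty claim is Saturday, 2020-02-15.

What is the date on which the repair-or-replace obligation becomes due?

Adding 45 calendar days to 2020-02-15 gives 2020-03-31, which is the last day of the inspection period.
The last day of the waiting period: 10 calendar days after 2020-03-31 is 2020-04-10.
The date on which the repair-or-replace obligation becomes due: 2020-04-10 + 28 days = 2020-05-08.

2020-05-08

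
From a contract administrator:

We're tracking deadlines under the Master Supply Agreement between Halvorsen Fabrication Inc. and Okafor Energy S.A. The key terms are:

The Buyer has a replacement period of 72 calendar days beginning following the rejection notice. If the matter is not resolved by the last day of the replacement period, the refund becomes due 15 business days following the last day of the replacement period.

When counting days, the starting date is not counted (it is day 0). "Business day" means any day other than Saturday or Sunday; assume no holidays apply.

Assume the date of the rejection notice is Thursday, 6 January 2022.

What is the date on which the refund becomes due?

The last day of the replacement period: 72 calendar days after 6 January 2022 is 19 March 2022.
The date on which the refund becomes due: 15 business days after Saturday, 19 March 2022, skipping weekends — Mar 21, Mar 22, Mar 23, Mar 24, …, Apr 6, Apr 7, Apr 8 — lands on Friday, 8 April 2022.

8 April 2022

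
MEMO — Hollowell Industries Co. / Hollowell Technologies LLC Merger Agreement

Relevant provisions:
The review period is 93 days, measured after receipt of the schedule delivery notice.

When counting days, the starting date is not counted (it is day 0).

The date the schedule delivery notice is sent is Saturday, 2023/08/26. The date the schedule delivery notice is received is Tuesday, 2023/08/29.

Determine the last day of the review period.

The last day of the review period: 93 calendar days after 2023/08/29 is 2023/11/30.

2023/11/30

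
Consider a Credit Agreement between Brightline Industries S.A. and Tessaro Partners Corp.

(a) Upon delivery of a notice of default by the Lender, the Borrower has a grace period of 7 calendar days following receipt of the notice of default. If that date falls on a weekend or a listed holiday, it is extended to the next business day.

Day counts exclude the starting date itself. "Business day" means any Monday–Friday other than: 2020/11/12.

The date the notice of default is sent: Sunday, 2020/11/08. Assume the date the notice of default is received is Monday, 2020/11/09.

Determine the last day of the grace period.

2020/11/16

Adding 7 calendar days to 2020/11/09 gives 2020/11/16, which is the last day of the grace period. 2020/11/16 is a Monday and is not a listed holiday, so no roll-forward applies.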